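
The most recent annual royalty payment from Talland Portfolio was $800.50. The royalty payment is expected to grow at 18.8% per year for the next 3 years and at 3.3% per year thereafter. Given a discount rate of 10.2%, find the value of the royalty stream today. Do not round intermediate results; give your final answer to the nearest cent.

D_1 = 950.99400
D_2 = 1129.78087
D_3 = 1342.17968
Terminal value at year 3: TV = D_3×(1+g_2)/(r−g_2) = 1386.47161/0.069 = 20093.79138
P_0 = D_1/(1+r)^1 + D_2/(1+r)^2 + D_3/(1+r)^3 + TV/(1+r)^3
    = 862.97096 + 930.31715 + 1002.91904 + 15014.71543 = 17810.92258

$17810.92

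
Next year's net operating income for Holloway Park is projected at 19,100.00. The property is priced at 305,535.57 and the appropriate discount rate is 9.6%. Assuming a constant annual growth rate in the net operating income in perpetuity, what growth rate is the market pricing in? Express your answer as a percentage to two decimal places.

3.35%

P = D₁/(r−g) ⇒ g = r − D₁/P = 0.096 − 19,100.00/305,535.57 = 0.033487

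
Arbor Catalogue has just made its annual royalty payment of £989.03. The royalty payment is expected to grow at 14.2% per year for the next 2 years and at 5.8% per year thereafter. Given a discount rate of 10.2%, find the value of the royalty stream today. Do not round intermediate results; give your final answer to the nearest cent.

D_1 = 1129.47226
D_2 = 1289.85732
Terminal value at year 2: TV = D_2×(1+g_2)/(r−g_2) = 1364.66905/0.044 = 31015.20558
P_0 = D_1/(1+r)^1 + D_2/(1+r)^2 + TV/(1+r)^2
    = 1024.92946 + 1062.13198 + 25539.44616 = 27626.50760

£27626.51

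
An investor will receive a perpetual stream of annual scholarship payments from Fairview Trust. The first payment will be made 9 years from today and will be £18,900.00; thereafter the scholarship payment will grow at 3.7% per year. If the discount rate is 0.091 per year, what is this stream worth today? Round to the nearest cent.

£174369.31

Value at end of year 8: C₁ / (r − g) = £18,900.00 / (0.091 − 0.037) = £350,000.0000
Discount to today: PV = £350,000.0000 / (1 + 0.091)^8 = £350,000.0000 / 2.007234 = £174,369.31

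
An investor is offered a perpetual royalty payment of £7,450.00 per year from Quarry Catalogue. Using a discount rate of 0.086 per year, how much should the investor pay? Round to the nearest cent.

Level perpetuity: PV = C / r = £7,450.00 / 0.086 = £86,627.91

£86627.91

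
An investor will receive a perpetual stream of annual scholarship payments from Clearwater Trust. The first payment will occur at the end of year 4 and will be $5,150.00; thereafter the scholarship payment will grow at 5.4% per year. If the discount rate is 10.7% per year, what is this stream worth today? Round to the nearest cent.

Value at end of year 3: C₁ / (r − g) = $5,150.00 / (0.107 − 0.054) = $97,169.8113
Discount to today: PV = $97,169.8113 / (1 + 0.107)^3 = $97,169.8113 / 1.356572 = $71,628.94

$71628.94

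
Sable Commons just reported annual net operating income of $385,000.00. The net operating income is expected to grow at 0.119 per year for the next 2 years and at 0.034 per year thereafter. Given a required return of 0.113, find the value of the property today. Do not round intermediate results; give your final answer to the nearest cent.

D_1 = 430815.00000
D_2 = 482081.98500
Terminal value at year 2: TV = D_2×(1+g_2)/(r−g_2) = 498472.77249/0.079 = 6309781.93025
P_0 = D_1/(1+r)^1 + D_2/(1+r)^2 + TV/(1+r)^2
    = 387075.47170 + 389162.13192 + 5093590.43555 = 5869828.03917

$5869828.04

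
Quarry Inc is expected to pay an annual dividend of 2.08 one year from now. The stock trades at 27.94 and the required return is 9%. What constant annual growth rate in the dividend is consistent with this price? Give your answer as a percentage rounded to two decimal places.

P = D₁/(r−g) ⇒ g = r − D₁/P = 0.09 − 2.08/27.94 = 0.015555

1.56%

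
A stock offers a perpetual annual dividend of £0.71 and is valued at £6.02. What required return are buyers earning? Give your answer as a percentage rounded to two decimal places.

P = C/r ⇒ r = C/P = £0.71/£6.02 = 0.117940

11.79%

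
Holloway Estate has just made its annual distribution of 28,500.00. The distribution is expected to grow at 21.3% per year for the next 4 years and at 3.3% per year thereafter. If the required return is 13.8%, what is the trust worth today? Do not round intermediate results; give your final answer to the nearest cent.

D_1 = 34570.50000
D_2 = 41934.01650
D_3 = 50865.96201
D_4 = 61700.41192
Terminal value at year 4: TV = D_4×(1+g_2)/(r−g_2) = 63736.52552/0.105 = 607014.52873
P_0 = D_1/(1+r)^1 + D_2/(1+r)^2 + D_3/(1+r)^3 + D_4/(1+r)^4 + TV/(1+r)^4
    = 30378.29525 + 32380.37974 + 34514.41180 + 36789.08744 + 361934.54598 = 495996.72021

495996.72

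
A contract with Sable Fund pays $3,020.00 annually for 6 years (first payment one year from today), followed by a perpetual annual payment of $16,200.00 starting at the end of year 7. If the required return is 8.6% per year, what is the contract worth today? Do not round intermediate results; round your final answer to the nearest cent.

$128535.88

PV of 6-year annuity: $3,020.00 × [1 − (1+0.086)^−6] / 0.086 = 13710.57386
Perpetuity value at year 6: $16,200.00 / 0.086 = 188372.09302
PV of perpetuity: 188372.09302 / (1+0.086)^6 = 114825.30609
Total PV = 13710.57386 + 114825.30609 = 128535.87995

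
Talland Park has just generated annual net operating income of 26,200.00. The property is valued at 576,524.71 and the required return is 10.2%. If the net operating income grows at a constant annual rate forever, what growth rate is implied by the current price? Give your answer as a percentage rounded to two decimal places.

P = D₀(1+g)/(r−g) ⇒ P(r−g) = D₀(1+g) ⇒ g(P+D₀) = P·r − D₀
g = (P·r − D₀)/(P + D₀) = (576,524.71×0.102 − 26,200.00) / (576,524.71 + 26,200.00) = 0.054097

5.41%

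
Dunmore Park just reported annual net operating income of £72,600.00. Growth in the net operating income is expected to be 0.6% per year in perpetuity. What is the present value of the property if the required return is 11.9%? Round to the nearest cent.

£646332.74

D₁ = D₀ × (1 + g) = £72,600.00 × 1.006 = £73,035.6000
Growing perpetuity: P = D₁ / (r − g) = £73,035.6000 / (0.119 − 0.006) = £646,332.74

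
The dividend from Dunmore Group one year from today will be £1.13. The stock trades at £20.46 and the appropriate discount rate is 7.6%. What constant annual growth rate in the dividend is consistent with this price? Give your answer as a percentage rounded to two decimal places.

P = D₁/(r−g) ⇒ g = r − D₁/P = 0.076 − £1.13/£20.46 = 0.020770

2.08%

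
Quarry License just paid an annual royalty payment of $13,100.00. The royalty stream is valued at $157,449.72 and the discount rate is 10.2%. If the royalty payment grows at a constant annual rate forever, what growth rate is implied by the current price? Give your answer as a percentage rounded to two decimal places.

P = D₀(1+g)/(r−g) ⇒ P(r−g) = D₀(1+g) ⇒ g(P+D₀) = P·r − D₀
g = (P·r − D₀)/(P + D₀) = ($157,449.72×0.102 − $13,100.00) / ($157,449.72 + $13,100.00) = 0.017355

1.74%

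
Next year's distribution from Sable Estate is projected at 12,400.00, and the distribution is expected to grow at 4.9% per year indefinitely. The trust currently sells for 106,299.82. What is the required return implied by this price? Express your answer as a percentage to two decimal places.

P = D₁/(r − g) ⇒ r = D₁/P + g = 12,400.0000/106,299.82 + 0.049 = 0.116651 + 0.049 = 0.165651

16.57%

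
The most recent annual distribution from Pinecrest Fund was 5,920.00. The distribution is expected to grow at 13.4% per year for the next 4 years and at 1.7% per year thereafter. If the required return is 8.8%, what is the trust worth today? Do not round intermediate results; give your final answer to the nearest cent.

D_1 = 6713.28000
D_2 = 7612.85952
D_3 = 8632.98270
D_4 = 9789.80238
Terminal value at year 4: TV = D_4×(1+g_2)/(r−g_2) = 9956.22902/0.071 = 140228.57771
P_0 = D_1/(1+r)^1 + D_2/(1+r)^2 + D_3/(1+r)^3 + D_4/(1+r)^4 + TV/(1+r)^4
    = 6170.29412 + 6431.17052 + 6703.07663 + 6986.47877 + 100073.92825 = 126364.94829

126364.95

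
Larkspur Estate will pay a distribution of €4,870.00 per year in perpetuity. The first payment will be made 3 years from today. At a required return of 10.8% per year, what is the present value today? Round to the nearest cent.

Value at end of year 2: C / r = €4,870.00 / 0.108 = €45,092.5926
Discount to today: PV = €45,092.5926 / (1 + 0.108)^2 = €45,092.5926 / 1.227664 = €36,730.40

€36730.40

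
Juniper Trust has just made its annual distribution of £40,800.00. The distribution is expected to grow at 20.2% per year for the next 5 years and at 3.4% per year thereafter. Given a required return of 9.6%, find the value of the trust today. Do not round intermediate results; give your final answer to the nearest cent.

D_1 = 49041.60000
D_2 = 58948.00320
D_3 = 70855.49985
D_4 = 85168.31082
D_5 = 102372.30960
Terminal value at year 5: TV = D_5×(1+g_2)/(r−g_2) = 105852.96813/0.062 = 1707305.93752
P_0 = D_1/(1+r)^1 + D_2/(1+r)^2 + D_3/(1+r)^3 + D_4/(1+r)^4 + D_5/(1+r)^5 + TV/(1+r)^5
    = 44745.98540 + 49073.60808 + 53819.77820 + 59024.97573 + 64733.59564 + 1079589.32089 = 1350987.26394

£1350987.26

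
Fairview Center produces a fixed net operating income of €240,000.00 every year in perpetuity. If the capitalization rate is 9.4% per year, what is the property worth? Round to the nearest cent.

Level perpetuity: PV = C / r = €240,000.00 / 0.094 = €2,553,191.49

€2553191.49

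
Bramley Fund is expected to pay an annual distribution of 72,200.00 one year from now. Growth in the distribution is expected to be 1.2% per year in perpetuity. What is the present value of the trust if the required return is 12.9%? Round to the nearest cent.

Growing perpetuity: P = D₁ / (r − g) = 72,200.0000 / (0.129 − 0.012) = 617,094.02

617094.02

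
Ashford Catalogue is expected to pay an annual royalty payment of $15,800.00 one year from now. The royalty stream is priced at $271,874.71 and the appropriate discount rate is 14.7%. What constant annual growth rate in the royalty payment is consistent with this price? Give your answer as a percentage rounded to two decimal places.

P = D₁/(r−g) ⇒ g = r − D₁/P = 0.147 − $15,800.00/$271,874.71 = 0.088885

8.89%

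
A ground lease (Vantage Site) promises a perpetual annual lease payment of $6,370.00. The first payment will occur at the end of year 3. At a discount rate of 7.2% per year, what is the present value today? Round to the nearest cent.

$76986.99

Value at end of year 2: C / r = $6,370.00 / 0.072 = $88,472.2222
Discount to today: PV = $88,472.2222 / (1 + 0.072)^2 = $88,472.2222 / 1.149184 = $76,986.99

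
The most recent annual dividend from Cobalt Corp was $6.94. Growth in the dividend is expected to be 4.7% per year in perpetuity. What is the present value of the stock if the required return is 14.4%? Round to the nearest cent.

D₁ = D₀ × (1 + g) = $6.94 × 1.047 = $7.2662
Growing perpetuity: P = D₁ / (r − g) = $7.2662 / (0.144 − 0.047) = $74.91

$74.91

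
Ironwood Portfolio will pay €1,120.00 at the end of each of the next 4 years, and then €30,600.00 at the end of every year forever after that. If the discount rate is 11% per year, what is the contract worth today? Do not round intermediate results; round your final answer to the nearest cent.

€186721.72

PV of 4-year annuity: €1,120.00 × [1 − (1+0.11)^−4] / 0.11 = 3474.73917
Perpetuity value at year 4: €30,600.00 / 0.11 = 278181.81818
PV of perpetuity: 278181.81818 / (1+0.11)^4 = 183246.98008
Total PV = 3474.73917 + 183246.98008 = 186721.71925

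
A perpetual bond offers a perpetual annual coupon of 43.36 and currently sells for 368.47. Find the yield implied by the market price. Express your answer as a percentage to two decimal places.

P = C/r ⇒ r = C/P = 43.36/368.47 = 0.117676

11.77%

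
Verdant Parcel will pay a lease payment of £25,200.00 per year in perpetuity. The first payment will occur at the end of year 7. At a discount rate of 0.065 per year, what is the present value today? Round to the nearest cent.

Value at end of year 6: C / r = £25,200.00 / 0.065 = £387,692.3077
Discount to today: PV = £387,692.3077 / (1 + 0.065)^6 = £387,692.3077 / 1.459142 = £265,698.77

£265698.77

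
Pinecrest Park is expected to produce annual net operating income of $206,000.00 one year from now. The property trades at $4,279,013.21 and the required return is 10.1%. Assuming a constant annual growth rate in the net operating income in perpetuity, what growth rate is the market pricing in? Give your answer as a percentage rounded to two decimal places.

5.29%

P = D₁/(r−g) ⇒ g = r − D₁/P = 0.101 − $206,000.00/$4,279,013.21 = 0.052858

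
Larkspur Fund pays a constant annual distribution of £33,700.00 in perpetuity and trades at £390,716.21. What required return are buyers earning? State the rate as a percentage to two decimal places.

P = C/r ⇒ r = C/P = £33,700.00/£390,716.21 = 0.086252

8.63%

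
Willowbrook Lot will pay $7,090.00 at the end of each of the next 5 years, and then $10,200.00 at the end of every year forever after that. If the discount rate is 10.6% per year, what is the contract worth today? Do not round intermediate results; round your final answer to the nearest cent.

$84615.57

PV of 5-year annuity: $7,090.00 × [1 − (1+0.106)^−5] / 0.106 = 26469.73096
Perpetuity value at year 5: $10,200.00 / 0.106 = 96226.41509
PV of perpetuity: 96226.41509 / (1+0.106)^5 = 58145.84305
Total PV = 26469.73096 + 58145.84305 = 84615.57401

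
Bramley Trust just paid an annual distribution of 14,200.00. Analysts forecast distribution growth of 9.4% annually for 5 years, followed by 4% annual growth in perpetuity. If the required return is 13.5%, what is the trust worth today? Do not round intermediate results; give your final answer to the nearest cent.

192998.24

D_1 = 15534.80000
D_2 = 16995.07120
D_3 = 18592.60789
D_4 = 20340.31303
D_5 = 22252.30246
Terminal value at year 5: TV = D_5×(1+g_2)/(r−g_2) = 23142.39456/0.095 = 243604.15325
P_0 = D_1/(1+r)^1 + D_2/(1+r)^2 + D_3/(1+r)^3 + D_4/(1+r)^4 + D_5/(1+r)^5 + TV/(1+r)^5
    = 13687.04846 + 13192.62644 + 12716.06461 + 12256.71778 + 11813.96410 + 129331.81749 = 192998.23888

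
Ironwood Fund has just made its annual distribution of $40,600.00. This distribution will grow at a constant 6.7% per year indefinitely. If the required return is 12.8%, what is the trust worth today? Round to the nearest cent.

D₁ = D₀ × (1 + g) = $40,600.00 × 1.067 = $43,320.2000
Growing perpetuity: P = D₁ / (r − g) = $43,320.2000 / (0.128 − 0.067) = $710,167.21

$710167.21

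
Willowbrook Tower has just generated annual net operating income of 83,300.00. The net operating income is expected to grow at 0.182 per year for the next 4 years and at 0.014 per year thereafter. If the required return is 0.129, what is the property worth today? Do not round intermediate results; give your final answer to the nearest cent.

D_1 = 98460.60000
D_2 = 116380.42920
D_3 = 137561.66731
D_4 = 162597.89077
Terminal value at year 4: TV = D_4×(1+g_2)/(r−g_2) = 164874.26124/0.115 = 1433689.22814
P_0 = D_1/(1+r)^1 + D_2/(1+r)^2 + D_3/(1+r)^3 + D_4/(1+r)^4 + TV/(1+r)^4
    = 87210.45173 + 91304.47648 + 95590.69194 + 100078.12034 + 882427.94807 = 1256611.68855

1256611.69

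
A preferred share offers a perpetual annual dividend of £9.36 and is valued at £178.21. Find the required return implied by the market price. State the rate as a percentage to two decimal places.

5.25%

P = C/r ⇒ r = C/P = £9.36/£178.21 = 0.052522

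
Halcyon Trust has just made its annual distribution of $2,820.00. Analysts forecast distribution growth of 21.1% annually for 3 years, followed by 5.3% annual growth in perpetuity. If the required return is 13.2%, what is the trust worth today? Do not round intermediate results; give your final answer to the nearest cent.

$55716.38

D_1 = 3415.02000
D_2 = 4135.58922
D_3 = 5008.19855
Terminal value at year 3: TV = D_3×(1+g_2)/(r−g_2) = 5273.63307/0.079 = 66754.84897
P_0 = D_1/(1+r)^1 + D_2/(1+r)^2 + D_3/(1+r)^3 + TV/(1+r)^3
    = 3016.80212 + 3227.33866 + 3452.56813 + 46019.67392 = 55716.38283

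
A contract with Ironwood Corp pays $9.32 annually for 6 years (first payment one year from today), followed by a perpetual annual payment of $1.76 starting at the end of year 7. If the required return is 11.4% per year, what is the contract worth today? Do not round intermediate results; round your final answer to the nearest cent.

$47.06

PV of 6-year annuity: $9.32 × [1 − (1+0.114)^−6] / 0.114 = 38.97841
Perpetuity value at year 6: $1.76 / 0.114 = 15.43860
PV of perpetuity: 15.43860 / (1+0.114)^6 = 8.07787
Total PV = 38.97841 + 8.07787 = 47.05628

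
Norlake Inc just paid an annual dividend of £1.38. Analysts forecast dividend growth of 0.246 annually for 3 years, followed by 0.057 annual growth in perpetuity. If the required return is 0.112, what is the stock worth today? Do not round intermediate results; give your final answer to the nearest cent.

D_1 = 1.71948
D_2 = 2.14247
D_3 = 2.66952
Terminal value at year 3: TV = D_3×(1+g_2)/(r−g_2) = 2.82168/0.055 = 51.30332
P_0 = D_1/(1+r)^1 + D_2/(1+r)^2 + D_3/(1+r)^3 + TV/(1+r)^3
    = 1.54629 + 1.73263 + 1.94142 + 37.31051 = 42.53085

£42.53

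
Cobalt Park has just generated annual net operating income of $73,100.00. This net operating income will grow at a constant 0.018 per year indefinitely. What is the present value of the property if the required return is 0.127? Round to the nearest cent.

$682713.76

D₁ = D₀ × (1 + g) = $73,100.00 × 1.018 = $74,415.8000
Growing perpetuity: P = D₁ / (r − g) = $74,415.8000 / (0.127 − 0.018) = $682,713.76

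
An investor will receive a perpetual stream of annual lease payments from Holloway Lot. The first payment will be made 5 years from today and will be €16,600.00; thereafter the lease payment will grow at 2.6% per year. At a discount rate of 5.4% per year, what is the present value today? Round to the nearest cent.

€480382.98

Value at end of year 4: C₁ / (r − g) = €16,600.00 / (0.054 − 0.026) = €592,857.1429
Discount to today: PV = €592,857.1429 / (1 + 0.054)^4 = €592,857.1429 / 1.234134 = €480,382.98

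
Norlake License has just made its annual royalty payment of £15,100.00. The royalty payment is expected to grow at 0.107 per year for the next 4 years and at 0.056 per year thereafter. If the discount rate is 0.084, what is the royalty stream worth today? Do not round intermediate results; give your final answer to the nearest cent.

£683051.17

D_1 = 16715.70000
D_2 = 18504.27990
D_3 = 20484.23785
D_4 = 22676.05130
Terminal value at year 4: TV = D_4×(1+g_2)/(r−g_2) = 23945.91017/0.028 = 855211.07757
P_0 = D_1/(1+r)^1 + D_2/(1+r)^2 + D_3/(1+r)^3 + D_4/(1+r)^4 + TV/(1+r)^4
    = 15420.38745 + 15747.57280 + 16081.70026 + 16422.91715 + 619378.58970 = 683051.16736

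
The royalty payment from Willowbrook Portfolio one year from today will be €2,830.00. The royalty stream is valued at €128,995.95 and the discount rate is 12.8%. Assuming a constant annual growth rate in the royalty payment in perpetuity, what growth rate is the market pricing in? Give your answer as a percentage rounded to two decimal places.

10.61%

P = D₁/(r−g) ⇒ g = r − D₁/P = 0.128 − €2,830.00/€128,995.95 = 0.106061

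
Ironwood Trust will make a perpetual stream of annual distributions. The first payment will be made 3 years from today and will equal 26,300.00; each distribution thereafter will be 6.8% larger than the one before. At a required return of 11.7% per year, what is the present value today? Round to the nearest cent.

430183.08

Value at end of year 2: C₁ / (r − g) = 26,300.00 / (0.117 − 0.068) = 536,734.6939
Discount to today: PV = 536,734.6939 / (1 + 0.117)^2 = 536,734.6939 / 1.247689 = 430,183.08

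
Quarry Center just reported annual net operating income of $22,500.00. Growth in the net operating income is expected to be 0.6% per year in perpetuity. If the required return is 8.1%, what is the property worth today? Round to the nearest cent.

D₁ = D₀ × (1 + g) = $22,500.00 × 1.006 = $22,635.0000
Growing perpetuity: P = D₁ / (r − g) = $22,635.0000 / (0.081 − 0.006) = $301,800.00

$301800.00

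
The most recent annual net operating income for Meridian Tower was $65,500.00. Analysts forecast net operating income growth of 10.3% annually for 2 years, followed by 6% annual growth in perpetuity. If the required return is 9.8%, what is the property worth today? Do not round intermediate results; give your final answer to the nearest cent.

D_1 = 72246.50000
D_2 = 79687.88950
Terminal value at year 2: TV = D_2×(1+g_2)/(r−g_2) = 84469.16287/0.038 = 2222872.70711
P_0 = D_1/(1+r)^1 + D_2/(1+r)^2 + TV/(1+r)^2
    = 65798.26958 + 66097.89740 + 1843783.45386 = 1975679.62084

$1975679.62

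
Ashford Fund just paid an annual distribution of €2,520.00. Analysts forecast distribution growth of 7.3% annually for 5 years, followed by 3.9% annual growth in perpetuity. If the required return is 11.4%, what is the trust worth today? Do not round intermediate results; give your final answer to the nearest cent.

D_1 = 2703.96000
D_2 = 2901.34908
D_3 = 3113.14756
D_4 = 3340.40733
D_5 = 3584.25707
Terminal value at year 5: TV = D_5×(1+g_2)/(r−g_2) = 3724.04310/0.075 = 49653.90795
P_0 = D_1/(1+r)^1 + D_2/(1+r)^2 + D_3/(1+r)^3 + D_4/(1+r)^4 + D_5/(1+r)^5 + TV/(1+r)^5
    = 2427.25314 + 2337.91977 + 2251.87425 + 2168.99557 + 2089.16719 + 28941.92945 = 40217.13937

€40217.14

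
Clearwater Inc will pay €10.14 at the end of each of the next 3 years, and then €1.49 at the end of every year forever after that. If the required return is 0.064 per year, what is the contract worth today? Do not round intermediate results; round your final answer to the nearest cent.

€46.23

PV of 3-year annuity: €10.14 × [1 − (1+0.064)^−3] / 0.064 = 26.90499
Perpetuity value at year 3: €1.49 / 0.064 = 23.28125
PV of perpetuity: 23.28125 / (1+0.064)^3 = 19.32775
Total PV = 26.90499 + 19.32775 = 46.23275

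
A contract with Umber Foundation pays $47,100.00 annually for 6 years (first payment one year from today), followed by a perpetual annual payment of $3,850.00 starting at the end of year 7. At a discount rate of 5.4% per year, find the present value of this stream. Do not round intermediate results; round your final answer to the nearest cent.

$288039.53

PV of 6-year annuity: $47,100.00 × [1 − (1+0.054)^−6] / 0.054 = 236037.13877
Perpetuity value at year 6: $3,850.00 / 0.054 = 71296.29630
PV of perpetuity: 71296.29630 / (1+0.054)^6 = 52002.39005
Total PV = 236037.13877 + 52002.39005 = 288039.52882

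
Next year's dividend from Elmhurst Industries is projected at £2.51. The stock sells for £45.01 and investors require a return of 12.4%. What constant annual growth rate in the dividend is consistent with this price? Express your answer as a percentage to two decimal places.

6.82%

P = D₁/(r−g) ⇒ g = r − D₁/P = 0.124 − £2.51/£45.01 = 0.068235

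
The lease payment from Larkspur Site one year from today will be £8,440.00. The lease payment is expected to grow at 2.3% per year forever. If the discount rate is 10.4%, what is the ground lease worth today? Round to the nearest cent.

£104197.53

Growing perpetuity: P = D₁ / (r − g) = £8,440.0000 / (0.104 − 0.023) = £104,197.53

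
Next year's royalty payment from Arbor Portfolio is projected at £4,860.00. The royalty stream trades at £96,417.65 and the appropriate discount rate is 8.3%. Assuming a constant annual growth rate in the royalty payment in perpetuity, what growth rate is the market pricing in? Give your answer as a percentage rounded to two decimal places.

P = D₁/(r−g) ⇒ g = r − D₁/P = 0.083 − £4,860.00/£96,417.65 = 0.032594

3.26%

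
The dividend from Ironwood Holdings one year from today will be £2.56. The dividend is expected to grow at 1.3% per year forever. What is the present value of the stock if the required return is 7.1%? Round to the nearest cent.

Growing perpetuity: P = D₁ / (r − g) = £2.5600 / (0.071 − 0.013) = £44.14

£44.14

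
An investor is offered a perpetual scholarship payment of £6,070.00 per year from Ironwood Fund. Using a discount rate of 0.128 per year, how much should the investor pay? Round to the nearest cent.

£47421.88

Level perpetuity: PV = C / r = £6,070.00 / 0.128 = £47,421.88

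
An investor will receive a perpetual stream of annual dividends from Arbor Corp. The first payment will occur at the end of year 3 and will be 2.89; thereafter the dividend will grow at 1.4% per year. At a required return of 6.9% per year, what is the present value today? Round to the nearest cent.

45.98

Value at end of year 2: C₁ / (r − g) = 2.89 / (0.069 − 0.014) = 52.5455
Discount to today: PV = 52.5455 / (1 + 0.069)^2 = 52.5455 / 1.142761 = 45.98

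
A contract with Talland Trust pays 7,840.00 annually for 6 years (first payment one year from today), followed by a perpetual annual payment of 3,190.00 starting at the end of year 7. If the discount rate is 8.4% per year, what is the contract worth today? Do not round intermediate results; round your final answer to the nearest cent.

59214.20

PV of 6-year annuity: 7,840.00 × [1 − (1+0.084)^−6] / 0.084 = 35807.74310
Perpetuity value at year 6: 3,190.00 / 0.084 = 37976.19048
PV of perpetuity: 37976.19048 / (1+0.084)^6 = 23406.45827
Total PV = 35807.74310 + 23406.45827 = 59214.20137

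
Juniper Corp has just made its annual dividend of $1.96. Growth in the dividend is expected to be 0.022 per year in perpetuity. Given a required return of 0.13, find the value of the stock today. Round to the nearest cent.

$18.55

D₁ = D₀ × (1 + g) = $1.96 × 1.022 = $2.0031
Growing perpetuity: P = D₁ / (r − g) = $2.0031 / (0.13 − 0.022) = $18.55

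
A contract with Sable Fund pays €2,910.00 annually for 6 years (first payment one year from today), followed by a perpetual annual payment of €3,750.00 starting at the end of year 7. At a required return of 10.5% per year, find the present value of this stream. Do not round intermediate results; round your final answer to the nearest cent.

€32108.86

PV of 6-year annuity: €2,910.00 × [1 − (1+0.105)^−6] / 0.105 = 12490.24202
Perpetuity value at year 6: €3,750.00 / 0.105 = 35714.28571
PV of perpetuity: 35714.28571 / (1+0.105)^6 = 19618.61301
Total PV = 12490.24202 + 19618.61301 = 32108.85503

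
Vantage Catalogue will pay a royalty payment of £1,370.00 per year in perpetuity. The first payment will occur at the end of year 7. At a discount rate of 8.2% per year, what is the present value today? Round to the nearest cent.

£10412.22

Value at end of year 6: C / r = £1,370.00 / 0.082 = £16,707.3171
Discount to today: PV = £16,707.3171 / (1 + 0.082)^6 = £16,707.3171 / 1.604588 = £10,412.22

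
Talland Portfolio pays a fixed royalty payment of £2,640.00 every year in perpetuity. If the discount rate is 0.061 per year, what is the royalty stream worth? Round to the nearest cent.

Level perpetuity: PV = C / r = £2,640.00 / 0.061 = £43,278.69

£43278.69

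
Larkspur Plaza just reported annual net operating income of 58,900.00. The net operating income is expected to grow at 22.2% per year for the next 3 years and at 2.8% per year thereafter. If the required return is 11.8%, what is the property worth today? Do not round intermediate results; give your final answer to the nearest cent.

1090185.52

D_1 = 71975.80000
D_2 = 87954.42760
D_3 = 107480.31053
Terminal value at year 3: TV = D_3×(1+g_2)/(r−g_2) = 110489.75922/0.09 = 1227663.99136
P_0 = D_1/(1+r)^1 + D_2/(1+r)^2 + D_3/(1+r)^3 + TV/(1+r)^3
    = 64379.06977 + 70367.82044 + 76913.66421 + 878524.96448 = 1090185.51890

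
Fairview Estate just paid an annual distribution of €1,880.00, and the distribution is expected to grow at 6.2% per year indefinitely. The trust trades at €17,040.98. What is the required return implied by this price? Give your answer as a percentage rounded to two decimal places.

D₁ = €1,880.00 × 1.062 = €1,996.5600
P = D₁/(r − g) ⇒ r = D₁/P + g = €1,996.5600/€17,040.98 + 0.062 = 0.117162 + 0.062 = 0.179162

17.92%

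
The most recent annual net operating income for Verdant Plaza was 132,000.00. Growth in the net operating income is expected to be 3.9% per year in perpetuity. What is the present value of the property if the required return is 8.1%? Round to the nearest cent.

D₁ = D₀ × (1 + g) = 132,000.00 × 1.039 = 137,148.0000
Growing perpetuity: P = D₁ / (r − g) = 137,148.0000 / (0.081 − 0.039) = 3,265,428.57

3265428.57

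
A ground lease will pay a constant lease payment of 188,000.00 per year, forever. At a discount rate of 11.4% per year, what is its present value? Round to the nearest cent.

Level perpetuity: PV = C / r = 188,000.00 / 0.114 = 1,649,122.81

1649122.81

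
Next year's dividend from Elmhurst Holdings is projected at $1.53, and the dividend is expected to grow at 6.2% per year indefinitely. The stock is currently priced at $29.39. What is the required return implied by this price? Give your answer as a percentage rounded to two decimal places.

11.41%

P = D₁/(r − g) ⇒ r = D₁/P + g = $1.5300/$29.39 + 0.062 = 0.052059 + 0.062 = 0.114059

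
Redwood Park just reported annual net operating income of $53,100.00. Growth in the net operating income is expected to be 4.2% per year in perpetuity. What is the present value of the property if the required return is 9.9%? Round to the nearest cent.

$970705.26

D₁ = D₀ × (1 + g) = $53,100.00 × 1.042 = $55,330.2000
Growing perpetuity: P = D₁ / (r − g) = $55,330.2000 / (0.099 − 0.042) = $970,705.26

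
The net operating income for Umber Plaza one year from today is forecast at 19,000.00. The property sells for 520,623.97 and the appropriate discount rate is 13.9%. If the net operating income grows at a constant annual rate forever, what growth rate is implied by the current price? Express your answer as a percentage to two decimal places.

P = D₁/(r−g) ⇒ g = r − D₁/P = 0.139 − 19,000.00/520,623.97 = 0.102505

10.25%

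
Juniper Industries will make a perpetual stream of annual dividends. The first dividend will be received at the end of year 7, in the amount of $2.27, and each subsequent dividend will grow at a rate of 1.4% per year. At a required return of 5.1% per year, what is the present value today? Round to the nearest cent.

Value at end of year 6: C₁ / (r − g) = $2.27 / (0.051 − 0.014) = $61.3514
Discount to today: PV = $61.3514 / (1 + 0.051)^6 = $61.3514 / 1.347772 = $45.52

$45.52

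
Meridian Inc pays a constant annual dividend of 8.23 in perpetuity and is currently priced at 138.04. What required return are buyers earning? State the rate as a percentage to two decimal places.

P = C/r ⇒ r = C/P = 8.23/138.04 = 0.059620

5.96%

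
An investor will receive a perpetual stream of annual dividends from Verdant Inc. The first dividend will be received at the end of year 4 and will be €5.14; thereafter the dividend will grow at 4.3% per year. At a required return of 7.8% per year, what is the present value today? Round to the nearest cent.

Value at end of year 3: C₁ / (r − g) = €5.14 / (0.078 − 0.043) = €146.8571
Discount to today: PV = €146.8571 / (1 + 0.078)^3 = €146.8571 / 1.252727 = €117.23

€117.23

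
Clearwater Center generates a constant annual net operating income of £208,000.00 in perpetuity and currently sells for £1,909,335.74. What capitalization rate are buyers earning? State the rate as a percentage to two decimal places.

10.89%

P = C/r ⇒ r = C/P = £208,000.00/£1,909,335.74 = 0.108938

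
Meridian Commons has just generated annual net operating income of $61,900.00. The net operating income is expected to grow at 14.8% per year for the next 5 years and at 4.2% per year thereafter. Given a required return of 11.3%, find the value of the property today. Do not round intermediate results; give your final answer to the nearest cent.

D_1 = 71061.20000
D_2 = 81578.25760
D_3 = 93651.83972
D_4 = 107512.31200
D_5 = 123424.13418
Terminal value at year 5: TV = D_5×(1+g_2)/(r−g_2) = 128607.94782/0.071 = 1811379.54671
P_0 = D_1/(1+r)^1 + D_2/(1+r)^2 + D_3/(1+r)^3 + D_4/(1+r)^4 + D_5/(1+r)^5 + TV/(1+r)^5
    = 63846.54088 + 65854.29374 + 67925.18348 + 70061.19554 + 72264.37779 + 1060556.07964 = 1400507.67106

$1400507.67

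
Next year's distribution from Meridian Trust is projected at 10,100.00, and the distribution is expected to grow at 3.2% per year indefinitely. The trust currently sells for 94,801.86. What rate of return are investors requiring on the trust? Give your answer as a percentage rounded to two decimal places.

13.85%

P = D₁/(r − g) ⇒ r = D₁/P + g = 10,100.0000/94,801.86 + 0.032 = 0.106538 + 0.032 = 0.138538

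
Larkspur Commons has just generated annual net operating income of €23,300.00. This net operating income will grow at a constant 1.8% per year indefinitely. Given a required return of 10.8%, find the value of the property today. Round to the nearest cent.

€263548.89

D₁ = D₀ × (1 + g) = €23,300.00 × 1.018 = €23,719.4000
Growing perpetuity: P = D₁ / (r − g) = €23,719.4000 / (0.108 − 0.018) = €263,548.89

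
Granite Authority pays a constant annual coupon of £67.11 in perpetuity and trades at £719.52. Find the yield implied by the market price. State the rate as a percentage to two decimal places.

9.33%

P = C/r ⇒ r = C/P = £67.11/£719.52 = 0.093271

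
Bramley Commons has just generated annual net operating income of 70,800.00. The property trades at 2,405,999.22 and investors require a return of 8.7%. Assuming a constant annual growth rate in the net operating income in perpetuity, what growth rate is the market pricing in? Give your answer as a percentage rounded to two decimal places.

5.59%

P = D₀(1+g)/(r−g) ⇒ P(r−g) = D₀(1+g) ⇒ g(P+D₀) = P·r − D₀
g = (P·r − D₀)/(P + D₀) = (2,405,999.22×0.087 − 70,800.00) / (2,405,999.22 + 70,800.00) = 0.055928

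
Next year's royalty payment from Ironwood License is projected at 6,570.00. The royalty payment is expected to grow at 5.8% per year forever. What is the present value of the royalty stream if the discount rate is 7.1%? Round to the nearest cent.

Growing perpetuity: P = D₁ / (r − g) = 6,570.0000 / (0.071 − 0.058) = 505,384.62

505384.62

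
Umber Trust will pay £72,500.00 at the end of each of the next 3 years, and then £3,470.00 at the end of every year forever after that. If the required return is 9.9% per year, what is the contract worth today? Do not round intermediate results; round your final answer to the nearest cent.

PV of 3-year annuity: £72,500.00 × [1 − (1+0.099)^−3] / 0.099 = 180614.65654
Perpetuity value at year 3: £3,470.00 / 0.099 = 35050.50505
PV of perpetuity: 35050.50505 / (1+0.099)^3 = 26405.91390
Total PV = 180614.65654 + 26405.91390 = 207020.57044

£207020.57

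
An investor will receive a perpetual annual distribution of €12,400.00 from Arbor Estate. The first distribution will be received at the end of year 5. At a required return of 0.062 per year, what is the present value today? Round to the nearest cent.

€157228.74

Value at end of year 4: C / r = €12,400.00 / 0.062 = €200,000.0000
Discount to today: PV = €200,000.0000 / (1 + 0.062)^4 = €200,000.0000 / 1.272032 = €157,228.74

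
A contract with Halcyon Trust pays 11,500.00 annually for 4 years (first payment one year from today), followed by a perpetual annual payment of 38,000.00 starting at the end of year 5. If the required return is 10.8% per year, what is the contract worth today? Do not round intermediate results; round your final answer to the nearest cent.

PV of 4-year annuity: 11,500.00 × [1 − (1+0.108)^−4] / 0.108 = 35831.01344
Perpetuity value at year 4: 38,000.00 / 0.108 = 351851.85185
PV of perpetuity: 351851.85185 / (1+0.108)^4 = 233453.72049
Total PV = 35831.01344 + 233453.72049 = 269284.73393

269284.73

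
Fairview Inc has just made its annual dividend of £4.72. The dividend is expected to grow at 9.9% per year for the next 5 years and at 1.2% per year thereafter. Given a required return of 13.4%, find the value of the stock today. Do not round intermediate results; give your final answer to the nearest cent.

D_1 = 5.18728
D_2 = 5.70082
D_3 = 6.26520
D_4 = 6.88546
D_5 = 7.56712
Terminal value at year 5: TV = D_5×(1+g_2)/(r−g_2) = 7.65792/0.122 = 62.76986
P_0 = D_1/(1+r)^1 + D_2/(1+r)^2 + D_3/(1+r)^3 + D_4/(1+r)^4 + D_5/(1+r)^5 + TV/(1+r)^5
    = 4.57432 + 4.43314 + 4.29631 + 4.16371 + 4.03520 + 33.47232 = 54.97501

£54.98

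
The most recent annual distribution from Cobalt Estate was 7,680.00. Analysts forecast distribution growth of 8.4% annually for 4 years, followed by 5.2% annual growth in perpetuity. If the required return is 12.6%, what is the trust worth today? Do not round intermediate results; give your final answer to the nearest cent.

121739.91

D_1 = 8325.12000
D_2 = 9024.43008
D_3 = 9782.48221
D_4 = 10604.21071
Terminal value at year 4: TV = D_4×(1+g_2)/(r−g_2) = 11155.62967/0.074 = 150751.75229
P_0 = D_1/(1+r)^1 + D_2/(1+r)^2 + D_3/(1+r)^3 + D_4/(1+r)^4 + TV/(1+r)^4
    = 7393.53464 + 7117.75448 + 6852.26097 + 6596.67042 + 93779.69304 = 121739.91355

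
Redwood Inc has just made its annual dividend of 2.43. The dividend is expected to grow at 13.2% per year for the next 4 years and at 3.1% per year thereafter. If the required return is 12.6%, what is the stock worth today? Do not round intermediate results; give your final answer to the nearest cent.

36.79

D_1 = 2.75076
D_2 = 3.11386
D_3 = 3.52489
D_4 = 3.99018
Terminal value at year 4: TV = D_4×(1+g_2)/(r−g_2) = 4.11387/0.095 = 43.30390
P_0 = D_1/(1+r)^1 + D_2/(1+r)^2 + D_3/(1+r)^3 + D_4/(1+r)^4 + TV/(1+r)^4
    = 2.44295 + 2.45597 + 2.46905 + 2.48221 + 26.93850 = 36.78868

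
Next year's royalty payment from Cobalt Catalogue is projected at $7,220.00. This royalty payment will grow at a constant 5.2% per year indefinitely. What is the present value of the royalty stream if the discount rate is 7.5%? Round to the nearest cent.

Growing perpetuity: P = D₁ / (r − g) = $7,220.0000 / (0.075 − 0.052) = $313,913.04

$313913.04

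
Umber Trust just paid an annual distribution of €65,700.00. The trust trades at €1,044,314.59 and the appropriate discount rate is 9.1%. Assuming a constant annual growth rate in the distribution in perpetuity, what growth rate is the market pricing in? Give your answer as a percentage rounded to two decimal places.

P = D₀(1+g)/(r−g) ⇒ P(r−g) = D₀(1+g) ⇒ g(P+D₀) = P·r − D₀
g = (P·r − D₀)/(P + D₀) = (€1,044,314.59×0.091 − €65,700.00) / (€1,044,314.59 + €65,700.00) = 0.026425

2.64%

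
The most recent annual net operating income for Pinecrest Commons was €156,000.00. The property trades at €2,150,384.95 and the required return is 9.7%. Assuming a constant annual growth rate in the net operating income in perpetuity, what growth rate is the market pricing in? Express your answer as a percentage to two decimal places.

2.28%

P = D₀(1+g)/(r−g) ⇒ P(r−g) = D₀(1+g) ⇒ g(P+D₀) = P·r − D₀
g = (P·r − D₀)/(P + D₀) = (€2,150,384.95×0.097 − €156,000.00) / (€2,150,384.95 + €156,000.00) = 0.022801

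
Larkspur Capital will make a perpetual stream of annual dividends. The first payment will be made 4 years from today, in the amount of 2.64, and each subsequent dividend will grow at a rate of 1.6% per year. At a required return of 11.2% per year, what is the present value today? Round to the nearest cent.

Value at end of year 3: C₁ / (r − g) = 2.64 / (0.112 − 0.016) = 27.5000
Discount to today: PV = 27.5000 / (1 + 0.112)^3 = 27.5000 / 1.375037 = 20.00

20.00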